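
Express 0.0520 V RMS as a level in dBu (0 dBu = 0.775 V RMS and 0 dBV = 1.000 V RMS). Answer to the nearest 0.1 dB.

-23.5 dBu

dBu = 20·log₁₀(V / 0.775 V).
20·log₁₀(0.0520/0.775) = -23.5 dBu.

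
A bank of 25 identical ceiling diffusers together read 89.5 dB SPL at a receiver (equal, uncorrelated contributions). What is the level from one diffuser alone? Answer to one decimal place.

25 equal incoherent sources add 10·log₁₀(25) = 13.98 dB over one source.
L_one = 89.5 − 13.98 = 75.5 dB SPL.

75.5 dB SPL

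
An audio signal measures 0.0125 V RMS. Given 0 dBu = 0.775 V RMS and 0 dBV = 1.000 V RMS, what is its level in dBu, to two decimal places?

-35.85 dBu

dBu = 20·log₁₀(V / 0.775 V).
20·log₁₀(0.0125/0.775) = -35.85 dBu.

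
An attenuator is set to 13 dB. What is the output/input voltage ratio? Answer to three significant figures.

0.224

Voltage ratio = 10^(dB/20).
10^(-13/20) = 10^(-0.6500) = 0.224.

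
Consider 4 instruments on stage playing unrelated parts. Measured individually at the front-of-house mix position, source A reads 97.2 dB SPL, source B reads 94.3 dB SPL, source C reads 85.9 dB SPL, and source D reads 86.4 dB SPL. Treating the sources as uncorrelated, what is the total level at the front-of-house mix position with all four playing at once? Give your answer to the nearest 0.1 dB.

Incoherent sources sum as intensities:
L_total = 10·log₁₀(10^(97.2/10) + 10^(94.3/10) + 10^(85.9/10) + 10^(86.4/10)) = 10·log₁₀(8765000000) = 99.4 dB SPL.

99.4 dB SPL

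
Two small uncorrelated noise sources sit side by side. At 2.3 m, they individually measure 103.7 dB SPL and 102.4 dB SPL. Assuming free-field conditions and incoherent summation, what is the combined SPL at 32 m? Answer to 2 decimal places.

83.24 dB SPL

Combined at 2.3 m: 10·log₁₀(10^(103.7/10)+10^(102.4/10)) = 106.109 dB SPL.
Then apply −20·log₁₀(32/2.3) = -22.868 dB → 83.24 dB SPL.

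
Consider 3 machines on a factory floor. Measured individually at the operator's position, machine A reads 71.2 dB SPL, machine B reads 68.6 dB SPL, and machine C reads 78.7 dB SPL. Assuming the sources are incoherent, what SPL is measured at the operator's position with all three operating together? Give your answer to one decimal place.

79.8 dB SPL

Add the sources as powers (linear), then convert back to dB:
L_total = 10·log₁₀(10^(71.2/10) + 10^(68.6/10) + 10^(78.7/10)) = 10·log₁₀(94560000) = 79.8 dB SPL.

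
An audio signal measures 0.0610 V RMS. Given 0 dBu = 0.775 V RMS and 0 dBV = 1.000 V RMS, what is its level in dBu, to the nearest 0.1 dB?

dBu = 20·log₁₀(V / 0.775 V).
20·log₁₀(0.0610/0.775) = -22.1 dBu.

-22.1 dBu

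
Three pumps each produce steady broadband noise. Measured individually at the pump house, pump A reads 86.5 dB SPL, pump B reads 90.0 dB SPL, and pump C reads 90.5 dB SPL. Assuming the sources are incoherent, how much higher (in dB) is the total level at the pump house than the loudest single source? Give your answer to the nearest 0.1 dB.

3.6 dB

Uncorrelated sources add in intensity (power), not in dB.
L_total = 10·log₁₀(10^(86.5/10) + 10^(90.0/10) + 10^(90.5/10)) = 94.10 dB SPL.
Excess over the loudest (90.5 dB): 94.10 − 90.5 = 3.6 dB.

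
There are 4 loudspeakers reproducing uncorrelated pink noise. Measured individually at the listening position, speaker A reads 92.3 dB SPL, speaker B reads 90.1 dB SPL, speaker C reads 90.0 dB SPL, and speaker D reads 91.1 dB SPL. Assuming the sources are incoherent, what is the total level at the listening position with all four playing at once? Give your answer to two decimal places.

Uncorrelated sources add in intensity (power), not in dB.
L_total = 10·log₁₀(10^(92.3/10) + 10^(90.1/10) + 10^(90.0/10) + 10^(91.1/10)) = 10·log₁₀(5010000000) = 97.00 dB SPL.

97.00 dB SPL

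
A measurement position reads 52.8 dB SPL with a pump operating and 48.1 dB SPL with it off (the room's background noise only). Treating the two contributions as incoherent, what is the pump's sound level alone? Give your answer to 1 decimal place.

Subtract intensities: L_src = 10·log₁₀(10^(L_total/10) − 10^(L_bg/10)).
L_src = 10·log₁₀(10^(52.8/10) − 10^(48.1/10)) = 10·log₁₀(126000) = 51.0 dB SPL.

51.0 dB SPL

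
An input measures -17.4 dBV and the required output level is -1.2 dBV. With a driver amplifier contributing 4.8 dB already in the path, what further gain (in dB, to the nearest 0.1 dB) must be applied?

11.4 dB

The required make-up gain is the shortfall in the dB sum.
G = -1.2 − (-17.4) − 4.8 = 11.4 dB.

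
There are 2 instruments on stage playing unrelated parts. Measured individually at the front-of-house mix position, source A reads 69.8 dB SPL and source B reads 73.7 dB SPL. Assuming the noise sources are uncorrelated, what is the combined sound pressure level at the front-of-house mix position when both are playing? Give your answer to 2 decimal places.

Uncorrelated sources add in intensity (power), not in dB.
L_total = 10·log₁₀(10^(69.8/10) + 10^(73.7/10)) = 10·log₁₀(32990000) = 75.18 dB SPL.

75.18 dB SPL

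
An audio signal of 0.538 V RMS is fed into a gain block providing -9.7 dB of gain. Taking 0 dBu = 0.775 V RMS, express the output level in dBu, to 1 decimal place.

Input level: 20·log₁₀(0.538/0.775) = -3.17 dBu.
Output: -3.17 − 9.7 = -12.9 dBu.

-12.9 dBu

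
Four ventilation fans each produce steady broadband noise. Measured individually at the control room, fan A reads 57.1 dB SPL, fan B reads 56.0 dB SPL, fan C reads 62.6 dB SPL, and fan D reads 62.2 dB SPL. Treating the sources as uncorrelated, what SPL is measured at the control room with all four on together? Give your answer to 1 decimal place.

66.4 dB SPL

Add the sources as powers (linear), then convert back to dB:
L_total = 10·log₁₀(10^(57.1/10) + 10^(56.0/10) + 10^(62.6/10) + 10^(62.2/10)) = 10·log₁₀(4390000) = 66.4 dB SPL.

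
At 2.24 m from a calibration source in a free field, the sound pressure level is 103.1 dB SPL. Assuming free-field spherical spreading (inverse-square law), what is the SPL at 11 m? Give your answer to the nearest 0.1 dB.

89.3 dB SPL

For a point source in a free field, ΔL = −20·log₁₀(d₂/d₁).
ΔL = −20·log₁₀(11/2.24) = -13.82 dB, so L₂ = 103.1 + (-13.82) = 89.3 dB SPL.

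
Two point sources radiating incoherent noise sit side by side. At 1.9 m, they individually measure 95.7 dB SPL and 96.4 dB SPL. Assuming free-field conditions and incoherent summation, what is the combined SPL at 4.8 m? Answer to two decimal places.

91.02 dB SPL

Combined at 1.9 m: 10·log₁₀(10^(95.7/10)+10^(96.4/10)) = 99.074 dB SPL.
Then apply −20·log₁₀(4.8/1.9) = -8.050 dB → 91.02 dB SPL.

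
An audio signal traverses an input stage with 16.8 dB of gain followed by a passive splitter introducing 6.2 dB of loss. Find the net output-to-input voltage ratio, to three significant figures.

3.39

Net gain = 16.8 + (−6.2) = 10.6 dB.
Voltage ratio = 10^(10.6/20) = 3.39.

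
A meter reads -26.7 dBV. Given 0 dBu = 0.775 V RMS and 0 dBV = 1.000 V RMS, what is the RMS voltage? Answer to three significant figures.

V = 1.000 V × 10^(-26.7/20).
= 1.000 × 0.04624 = 0.0462 V.

0.0462 V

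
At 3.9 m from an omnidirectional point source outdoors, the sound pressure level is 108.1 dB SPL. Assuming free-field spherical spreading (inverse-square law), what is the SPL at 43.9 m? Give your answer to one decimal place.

For a point source in a free field, ΔL = −20·log₁₀(d₂/d₁).
ΔL = −20·log₁₀(43.9/3.9) = -21.03 dB, so L₂ = 108.1 + (-21.03) = 87.1 dB SPL.

87.1 dB SPL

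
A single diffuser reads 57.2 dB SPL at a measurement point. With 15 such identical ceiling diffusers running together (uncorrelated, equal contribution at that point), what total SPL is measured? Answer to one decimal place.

69.0 dB SPL

15 equal incoherent sources raise the level by 10·log₁₀(15) = 11.76 dB.
L_total = 57.2 + 11.76 = 69.0 dB SPL.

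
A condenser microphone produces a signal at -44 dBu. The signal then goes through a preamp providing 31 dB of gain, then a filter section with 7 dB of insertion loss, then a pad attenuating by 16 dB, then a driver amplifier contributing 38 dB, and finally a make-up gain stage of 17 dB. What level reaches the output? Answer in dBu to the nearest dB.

+19 dBu

Gain stages sum in dB:
-44 + 31 − 7 − 16 + 38 + 17 = +19 dBu.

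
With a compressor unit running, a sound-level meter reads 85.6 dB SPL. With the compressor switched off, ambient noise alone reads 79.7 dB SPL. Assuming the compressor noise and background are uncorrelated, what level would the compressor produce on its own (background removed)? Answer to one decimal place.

Background correction is a power subtraction:
L_src = 10·log₁₀(10^(85.6/10) − 10^(79.7/10)) = 10·log₁₀(269800000) = 84.3 dB SPL.

84.3 dB SPL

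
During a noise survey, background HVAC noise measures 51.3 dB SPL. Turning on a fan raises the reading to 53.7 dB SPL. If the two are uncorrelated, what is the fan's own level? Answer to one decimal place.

50.0 dB SPL

Background correction is a power subtraction:
L_src = 10·log₁₀(10^(53.7/10) − 10^(51.3/10)) = 10·log₁₀(99530) = 50.0 dB SPL.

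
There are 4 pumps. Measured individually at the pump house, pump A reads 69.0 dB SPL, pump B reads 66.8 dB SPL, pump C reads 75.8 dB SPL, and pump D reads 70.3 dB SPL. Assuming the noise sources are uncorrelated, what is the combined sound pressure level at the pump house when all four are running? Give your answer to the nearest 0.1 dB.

Incoherent sources sum as intensities:
L_total = 10·log₁₀(10^(69.0/10) + 10^(66.8/10) + 10^(75.8/10) + 10^(70.3/10)) = 10·log₁₀(61460000) = 77.9 dB SPL.

77.9 dB SPL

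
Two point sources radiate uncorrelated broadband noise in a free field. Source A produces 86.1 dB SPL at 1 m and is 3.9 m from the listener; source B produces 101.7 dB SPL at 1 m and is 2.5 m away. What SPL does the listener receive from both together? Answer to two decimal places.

93.79 dB SPL

At the listener: L_A = 86.1 − 20·log₁₀(3.9) = 74.279 dB; L_B = 101.7 − 20·log₁₀(2.5) = 93.741 dB.
Combined: 10·log₁₀(10^(74.279/10)+10^(93.741/10)) = 93.79 dB SPL.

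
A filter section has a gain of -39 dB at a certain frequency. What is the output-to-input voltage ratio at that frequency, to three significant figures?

0.0112

Voltage ratio = 10^(dB/20).
10^(-39/20) = 10^(-1.950) = 0.0112.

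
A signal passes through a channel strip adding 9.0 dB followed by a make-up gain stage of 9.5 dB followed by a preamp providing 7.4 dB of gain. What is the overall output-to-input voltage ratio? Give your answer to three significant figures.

Net gain = 9.0 + 9.5 + 7.4 = 25.9 dB.
Voltage ratio = 10^(25.9/20) = 19.7.

19.7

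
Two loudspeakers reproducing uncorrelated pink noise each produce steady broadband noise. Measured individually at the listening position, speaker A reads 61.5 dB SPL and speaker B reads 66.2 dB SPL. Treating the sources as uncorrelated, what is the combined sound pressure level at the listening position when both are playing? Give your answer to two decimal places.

67.47 dB SPL

Incoherent sources sum as intensities:
L_total = 10·log₁₀(10^(61.5/10) + 10^(66.2/10)) = 10·log₁₀(5581000) = 67.47 dB SPL.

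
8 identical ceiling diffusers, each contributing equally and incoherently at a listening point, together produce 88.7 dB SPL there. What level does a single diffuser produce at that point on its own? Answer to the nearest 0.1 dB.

8 equal incoherent sources add 10·log₁₀(8) = 9.03 dB over one source.
L_one = 88.7 − 9.03 = 79.7 dB SPL.

79.7 dB SPL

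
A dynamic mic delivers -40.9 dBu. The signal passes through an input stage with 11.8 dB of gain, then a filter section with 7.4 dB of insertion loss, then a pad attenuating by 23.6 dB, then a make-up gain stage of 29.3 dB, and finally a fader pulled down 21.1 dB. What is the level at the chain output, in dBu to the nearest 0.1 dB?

Cascaded gains and losses add directly in dB.
-40.9 + 11.8 − 7.4 − 23.6 + 29.3 − 21.1 = -51.9 dBu.

-51.9 dBu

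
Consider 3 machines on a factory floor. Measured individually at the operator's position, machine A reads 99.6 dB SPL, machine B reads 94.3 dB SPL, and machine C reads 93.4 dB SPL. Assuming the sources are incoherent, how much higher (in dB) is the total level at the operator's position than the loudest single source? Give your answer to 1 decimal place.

Incoherent sources sum as intensities:
L_total = 10·log₁₀(10^(99.6/10) + 10^(94.3/10) + 10^(93.4/10)) = 101.46 dB SPL.
Excess over the loudest (99.6 dB): 101.46 − 99.6 = 1.9 dB.

1.9 dB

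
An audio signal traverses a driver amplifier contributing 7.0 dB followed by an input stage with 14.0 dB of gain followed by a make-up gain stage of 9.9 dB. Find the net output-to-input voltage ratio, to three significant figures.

35.1

Net gain = 7.0 + 14.0 + 9.9 = 30.9 dB.
Voltage ratio = 10^(30.9/20) = 35.1.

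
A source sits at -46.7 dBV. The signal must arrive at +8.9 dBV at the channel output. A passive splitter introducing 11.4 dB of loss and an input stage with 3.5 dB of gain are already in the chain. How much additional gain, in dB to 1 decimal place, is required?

The required make-up gain is the shortfall in the dB sum.
G = +8.9 − (-46.7) + 11.4 − 3.5 = 63.5 dB.

63.5 dB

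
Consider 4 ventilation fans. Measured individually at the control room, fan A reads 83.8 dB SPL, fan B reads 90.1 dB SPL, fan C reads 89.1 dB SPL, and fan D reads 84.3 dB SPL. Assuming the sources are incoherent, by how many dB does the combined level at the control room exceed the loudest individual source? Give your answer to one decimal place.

Add the sources as powers (linear), then convert back to dB:
L_total = 10·log₁₀(10^(83.8/10) + 10^(90.1/10) + 10^(89.1/10) + 10^(84.3/10)) = 93.70 dB SPL.
Excess over the loudest (90.1 dB): 93.70 − 90.1 = 3.6 dB.

3.6 dB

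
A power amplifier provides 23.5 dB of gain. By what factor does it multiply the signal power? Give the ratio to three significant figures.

Power ratio = 10^(dB/10).
10^(23.5/10) = 10^(2.350) = 224.

224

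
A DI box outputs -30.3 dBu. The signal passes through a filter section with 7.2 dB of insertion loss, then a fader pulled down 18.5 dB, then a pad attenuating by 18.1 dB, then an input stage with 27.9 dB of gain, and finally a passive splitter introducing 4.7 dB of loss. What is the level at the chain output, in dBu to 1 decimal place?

-50.9 dBu

In dB, series stages simply add:
-30.3 − 7.2 − 18.5 − 18.1 + 27.9 − 4.7 = -50.9 dBu.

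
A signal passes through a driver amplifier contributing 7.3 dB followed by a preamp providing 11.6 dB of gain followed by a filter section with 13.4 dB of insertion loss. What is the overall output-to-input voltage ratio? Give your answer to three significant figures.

Net gain = 7.3 + 11.6 + (−13.4) = 5.5 dB.
Voltage ratio = 10^(5.5/20) = 1.88.

1.88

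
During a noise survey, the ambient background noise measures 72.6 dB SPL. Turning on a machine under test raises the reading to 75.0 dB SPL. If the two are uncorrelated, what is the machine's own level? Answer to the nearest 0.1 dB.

Background correction is a power subtraction:
L_src = 10·log₁₀(10^(75.0/10) − 10^(72.6/10)) = 10·log₁₀(13430000) = 71.3 dB SPL.

71.3 dB SPL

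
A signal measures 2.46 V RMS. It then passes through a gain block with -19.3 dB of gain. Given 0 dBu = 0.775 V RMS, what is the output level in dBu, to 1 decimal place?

Input level: 20·log₁₀(2.46/0.775) = 10.03 dBu.
Output: 10.03 − 19.3 = -9.3 dBu.

-9.3 dBu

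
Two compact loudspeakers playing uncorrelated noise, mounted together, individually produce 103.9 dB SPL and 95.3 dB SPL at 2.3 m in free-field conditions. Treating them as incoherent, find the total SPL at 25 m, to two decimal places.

Combined at 2.3 m: 10·log₁₀(10^(103.9/10)+10^(95.3/10)) = 104.462 dB SPL.
Then apply −20·log₁₀(25/2.3) = -20.724 dB → 83.74 dB SPL.

83.74 dB SPL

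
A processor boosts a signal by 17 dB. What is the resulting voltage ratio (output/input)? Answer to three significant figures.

Voltage ratio = 10^(dB/20).
10^(17/20) = 10^(0.8500) = 7.08.

7.08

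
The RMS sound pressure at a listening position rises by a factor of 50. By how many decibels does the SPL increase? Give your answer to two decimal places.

33.98 dB

SPL change from a pressure ratio uses the 20·log₁₀ form:
20·log₁₀(50) = 33.98 dB.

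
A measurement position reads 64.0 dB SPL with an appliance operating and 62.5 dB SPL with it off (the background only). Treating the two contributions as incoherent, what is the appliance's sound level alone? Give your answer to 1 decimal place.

Subtract intensities: L_src = 10·log₁₀(10^(L_total/10) − 10^(L_bg/10)).
L_src = 10·log₁₀(10^(64.0/10) − 10^(62.5/10)) = 10·log₁₀(733600) = 58.7 dB SPL.

58.7 dB SPL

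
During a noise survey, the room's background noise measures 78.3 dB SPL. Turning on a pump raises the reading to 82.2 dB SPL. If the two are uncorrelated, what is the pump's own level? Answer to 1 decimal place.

Background correction is a power subtraction:
L_src = 10·log₁₀(10^(82.2/10) − 10^(78.3/10)) = 10·log₁₀(98350000) = 79.9 dB SPL.

79.9 dB SPL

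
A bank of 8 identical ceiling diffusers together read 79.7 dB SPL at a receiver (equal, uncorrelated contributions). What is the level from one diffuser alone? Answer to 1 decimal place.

8 equal incoherent sources add 10·log₁₀(8) = 9.03 dB over one source.
L_one = 79.7 − 9.03 = 70.7 dB SPL.

70.7 dB SPL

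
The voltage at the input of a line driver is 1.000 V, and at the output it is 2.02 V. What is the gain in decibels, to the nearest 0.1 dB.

6.1 dB

Voltage is an amplitude quantity, so gain = 20·log₁₀(V_out/V_in).
20·log₁₀(2.02/1.000) = 20·log₁₀(2.020) = 6.1 dB.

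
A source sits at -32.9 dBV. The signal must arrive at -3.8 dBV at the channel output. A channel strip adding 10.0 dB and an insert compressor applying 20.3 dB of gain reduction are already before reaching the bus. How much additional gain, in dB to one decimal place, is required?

The required make-up gain is the shortfall in the dB sum.
G = -3.8 − (-32.9) − 10.0 + 20.3 = 39.4 dB.

39.4 dB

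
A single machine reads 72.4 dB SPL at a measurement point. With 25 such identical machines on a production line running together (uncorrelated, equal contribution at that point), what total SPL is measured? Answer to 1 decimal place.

86.4 dB SPL

25 equal incoherent sources raise the level by 10·log₁₀(25) = 13.98 dB.
L_total = 72.4 + 13.98 = 86.4 dB SPL.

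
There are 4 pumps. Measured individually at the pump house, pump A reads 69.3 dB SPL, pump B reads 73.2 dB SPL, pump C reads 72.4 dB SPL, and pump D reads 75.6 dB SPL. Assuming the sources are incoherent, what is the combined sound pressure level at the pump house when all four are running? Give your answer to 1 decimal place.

79.2 dB SPL

Incoherent sources sum as intensities:
L_total = 10·log₁₀(10^(69.3/10) + 10^(73.2/10) + 10^(72.4/10) + 10^(75.6/10)) = 10·log₁₀(83090000) = 79.2 dB SPL.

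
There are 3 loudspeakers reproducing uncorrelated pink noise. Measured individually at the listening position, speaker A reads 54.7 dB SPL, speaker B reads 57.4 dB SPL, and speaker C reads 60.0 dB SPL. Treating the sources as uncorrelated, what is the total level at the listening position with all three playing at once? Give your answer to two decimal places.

62.66 dB SPL

Uncorrelated sources add in intensity (power), not in dB.
L_total = 10·log₁₀(10^(54.7/10) + 10^(57.4/10) + 10^(60.0/10)) = 10·log₁₀(1845000) = 62.66 dB SPL.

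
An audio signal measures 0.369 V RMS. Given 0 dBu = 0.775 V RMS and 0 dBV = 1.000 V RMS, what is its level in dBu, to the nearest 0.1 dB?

-6.4 dBu

dBu = 20·log₁₀(V / 0.775 V).
20·log₁₀(0.369/0.775) = -6.4 dBu.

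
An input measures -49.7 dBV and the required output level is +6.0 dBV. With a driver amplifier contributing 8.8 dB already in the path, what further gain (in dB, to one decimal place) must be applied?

46.9 dB

The required make-up gain is the shortfall in the dB sum.
G = +6.0 − (-49.7) − 8.8 = 46.9 dB.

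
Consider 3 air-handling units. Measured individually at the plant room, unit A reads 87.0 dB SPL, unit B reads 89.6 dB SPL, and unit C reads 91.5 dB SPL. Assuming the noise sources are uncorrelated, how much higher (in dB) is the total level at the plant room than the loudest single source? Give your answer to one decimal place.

3.0 dB

Incoherent sources sum as intensities:
L_total = 10·log₁₀(10^(87.0/10) + 10^(89.6/10) + 10^(91.5/10)) = 94.51 dB SPL.
Excess over the loudest (91.5 dB): 94.51 − 91.5 = 3.0 dB.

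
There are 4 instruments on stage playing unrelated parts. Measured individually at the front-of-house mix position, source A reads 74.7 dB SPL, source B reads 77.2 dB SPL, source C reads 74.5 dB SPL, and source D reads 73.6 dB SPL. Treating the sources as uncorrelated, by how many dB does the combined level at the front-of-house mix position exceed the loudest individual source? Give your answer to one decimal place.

4.0 dB

Uncorrelated sources add in intensity (power), not in dB.
L_total = 10·log₁₀(10^(74.7/10) + 10^(77.2/10) + 10^(74.5/10) + 10^(73.6/10)) = 81.24 dB SPL.
Excess over the loudest (77.2 dB): 81.24 − 77.2 = 4.0 dB.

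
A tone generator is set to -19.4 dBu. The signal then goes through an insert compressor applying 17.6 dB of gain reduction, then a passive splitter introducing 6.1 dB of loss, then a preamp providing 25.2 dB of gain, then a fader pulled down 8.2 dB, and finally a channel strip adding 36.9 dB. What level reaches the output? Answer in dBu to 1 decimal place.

+10.8 dBu

Cascaded gains and losses add directly in dB.
-19.4 − 17.6 − 6.1 + 25.2 − 8.2 + 36.9 = +10.8 dBu.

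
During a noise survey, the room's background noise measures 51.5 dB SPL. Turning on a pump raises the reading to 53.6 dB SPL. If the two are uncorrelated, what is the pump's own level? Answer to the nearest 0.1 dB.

Background correction is a power subtraction:
L_src = 10·log₁₀(10^(53.6/10) − 10^(51.5/10)) = 10·log₁₀(87830) = 49.4 dB SPL.

49.4 dB SPL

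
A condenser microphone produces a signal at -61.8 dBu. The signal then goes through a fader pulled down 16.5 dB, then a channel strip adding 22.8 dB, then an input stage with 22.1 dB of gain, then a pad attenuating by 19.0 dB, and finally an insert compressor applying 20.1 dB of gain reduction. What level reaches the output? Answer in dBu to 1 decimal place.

Cascaded gains and losses add directly in dB.
-61.8 − 16.5 + 22.8 + 22.1 − 19.0 − 20.1 = -72.5 dBu.

-72.5 dBu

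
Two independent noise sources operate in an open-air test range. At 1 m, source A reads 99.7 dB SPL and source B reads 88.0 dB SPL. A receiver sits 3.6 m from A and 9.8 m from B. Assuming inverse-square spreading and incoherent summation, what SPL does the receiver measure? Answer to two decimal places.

88.61 dB SPL

At the listener: L_A = 99.7 − 20·log₁₀(3.6) = 88.574 dB; L_B = 88.0 − 20·log₁₀(9.8) = 68.175 dB.
Combined: 10·log₁₀(10^(88.574/10)+10^(68.175/10)) = 88.61 dB SPL.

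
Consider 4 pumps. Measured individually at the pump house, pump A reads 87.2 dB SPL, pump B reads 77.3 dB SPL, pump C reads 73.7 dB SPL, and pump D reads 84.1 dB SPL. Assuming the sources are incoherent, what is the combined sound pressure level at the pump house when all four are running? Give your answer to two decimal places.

89.34 dB SPL

Uncorrelated sources add in intensity (power), not in dB.
L_total = 10·log₁₀(10^(87.2/10) + 10^(77.3/10) + 10^(73.7/10) + 10^(84.1/10)) = 10·log₁₀(859000000) = 89.34 dB SPL.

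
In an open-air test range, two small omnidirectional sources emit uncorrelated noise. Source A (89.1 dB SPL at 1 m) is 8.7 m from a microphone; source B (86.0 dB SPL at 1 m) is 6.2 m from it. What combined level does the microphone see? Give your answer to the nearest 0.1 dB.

73.2 dB SPL

At the listener: L_A = 89.1 − 20·log₁₀(8.7) = 70.31 dB; L_B = 86.0 − 20·log₁₀(6.2) = 70.15 dB.
Combined: 10·log₁₀(10^(70.31/10)+10^(70.15/10)) = 73.2 dB SPL.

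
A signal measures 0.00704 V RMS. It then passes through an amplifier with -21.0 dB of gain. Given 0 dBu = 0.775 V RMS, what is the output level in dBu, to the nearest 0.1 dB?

-61.8 dBu

Input level: 20·log₁₀(0.00704/0.775) = -40.83 dBu.
Output: -40.83 − 21.0 = -61.8 dBu.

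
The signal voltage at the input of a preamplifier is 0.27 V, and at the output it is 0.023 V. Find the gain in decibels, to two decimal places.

For a voltage ratio, dB = 20·log₁₀(V₂/V₁).
20·log₁₀(0.023/0.27) = 20·log₁₀(0.08519) = -21.39 dB.

-21.39 dB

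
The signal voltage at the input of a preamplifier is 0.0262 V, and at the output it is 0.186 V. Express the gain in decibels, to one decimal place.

17.0 dB

For a voltage ratio, dB = 20·log₁₀(V₂/V₁).
20·log₁₀(0.186/0.0262) = 20·log₁₀(7.099) = 17.0 dB.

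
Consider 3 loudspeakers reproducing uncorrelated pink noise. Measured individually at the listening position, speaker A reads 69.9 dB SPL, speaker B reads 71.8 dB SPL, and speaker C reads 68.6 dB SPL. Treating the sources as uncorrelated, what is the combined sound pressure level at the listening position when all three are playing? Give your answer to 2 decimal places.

75.07 dB SPL

Add the sources as powers (linear), then convert back to dB:
L_total = 10·log₁₀(10^(69.9/10) + 10^(71.8/10) + 10^(68.6/10)) = 10·log₁₀(32150000) = 75.07 dB SPL.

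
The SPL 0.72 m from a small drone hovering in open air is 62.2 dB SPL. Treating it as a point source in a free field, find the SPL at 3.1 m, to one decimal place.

49.5 dB SPL

Free-field point source: level drops by 20·log₁₀ of the distance ratio.
ΔL = −20·log₁₀(3.1/0.72) = -12.68 dB, so L₂ = 62.2 + (-12.68) = 49.5 dB SPL.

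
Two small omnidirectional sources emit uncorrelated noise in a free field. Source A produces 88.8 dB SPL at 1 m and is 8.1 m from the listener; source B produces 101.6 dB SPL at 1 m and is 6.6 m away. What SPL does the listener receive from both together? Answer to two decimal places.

At the listener: L_A = 88.8 − 20·log₁₀(8.1) = 70.630 dB; L_B = 101.6 − 20·log₁₀(6.6) = 85.209 dB.
Combined: 10·log₁₀(10^(70.630/10)+10^(85.209/10)) = 85.36 dB SPL.

85.36 dB SPL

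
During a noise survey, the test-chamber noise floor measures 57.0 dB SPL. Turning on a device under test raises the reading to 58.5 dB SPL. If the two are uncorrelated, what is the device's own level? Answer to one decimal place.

53.2 dB SPL

Subtract intensities: L_src = 10·log₁₀(10^(L_total/10) − 10^(L_bg/10)).
L_src = 10·log₁₀(10^(58.5/10) − 10^(57.0/10)) = 10·log₁₀(206800) = 53.2 dB SPL.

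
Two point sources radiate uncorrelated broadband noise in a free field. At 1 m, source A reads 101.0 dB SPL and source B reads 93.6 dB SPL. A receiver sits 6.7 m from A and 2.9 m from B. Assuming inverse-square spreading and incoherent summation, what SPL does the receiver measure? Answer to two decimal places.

At the listener: L_A = 101.0 − 20·log₁₀(6.7) = 84.479 dB; L_B = 93.6 − 20·log₁₀(2.9) = 84.352 dB.
Combined: 10·log₁₀(10^(84.479/10)+10^(84.352/10)) = 87.43 dB SPL.

87.43 dB SPL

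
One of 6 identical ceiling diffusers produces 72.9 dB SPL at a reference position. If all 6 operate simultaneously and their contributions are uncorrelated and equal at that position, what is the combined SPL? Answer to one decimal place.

80.7 dB SPL

6 equal incoherent sources raise the level by 10·log₁₀(6) = 7.78 dB.
L_total = 72.9 + 7.78 = 80.7 dB SPL.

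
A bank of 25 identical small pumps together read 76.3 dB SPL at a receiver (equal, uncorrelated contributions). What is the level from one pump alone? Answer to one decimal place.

62.3 dB SPL

25 equal incoherent sources add 10·log₁₀(25) = 13.98 dB over one source.
L_one = 76.3 − 13.98 = 62.3 dB SPL.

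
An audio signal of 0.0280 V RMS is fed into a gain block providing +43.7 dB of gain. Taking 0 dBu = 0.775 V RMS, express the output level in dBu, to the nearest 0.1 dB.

+14.9 dBu

Input level: 20·log₁₀(0.0280/0.775) = -28.84 dBu.
Output: -28.84 + 43.7 = +14.9 dBu.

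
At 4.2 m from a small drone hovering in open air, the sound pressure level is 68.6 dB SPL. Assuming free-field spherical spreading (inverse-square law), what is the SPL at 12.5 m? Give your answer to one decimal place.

59.1 dB SPL

Inverse-square spreading gives ΔL = −20·log₁₀(d₂/d₁).
ΔL = −20·log₁₀(12.5/4.2) = -9.47 dB, so L₂ = 68.6 + (-9.47) = 59.1 dB SPL.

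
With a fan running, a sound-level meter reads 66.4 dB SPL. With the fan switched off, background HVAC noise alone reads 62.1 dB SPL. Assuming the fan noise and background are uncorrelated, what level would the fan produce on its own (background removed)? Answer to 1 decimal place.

Background correction is a power subtraction:
L_src = 10·log₁₀(10^(66.4/10) − 10^(62.1/10)) = 10·log₁₀(2743000) = 64.4 dB SPL.

64.4 dB SPL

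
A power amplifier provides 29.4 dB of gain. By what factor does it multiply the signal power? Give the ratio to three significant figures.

Power ratio = 10^(dB/10).
10^(29.4/10) = 10^(2.940) = 871.

871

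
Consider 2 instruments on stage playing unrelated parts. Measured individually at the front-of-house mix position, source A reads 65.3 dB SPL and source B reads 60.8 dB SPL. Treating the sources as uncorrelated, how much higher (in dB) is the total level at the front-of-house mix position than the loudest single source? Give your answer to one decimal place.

Uncorrelated sources add in intensity (power), not in dB.
L_total = 10·log₁₀(10^(65.3/10) + 10^(60.8/10)) = 66.62 dB SPL.
Excess over the loudest (65.3 dB): 66.62 − 65.3 = 1.3 dB.

1.3 dB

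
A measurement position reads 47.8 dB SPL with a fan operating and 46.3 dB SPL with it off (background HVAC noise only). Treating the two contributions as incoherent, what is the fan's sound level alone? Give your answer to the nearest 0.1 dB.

Remove the background by subtracting linear intensities:
L_src = 10·log₁₀(10^(47.8/10) − 10^(46.3/10)) = 10·log₁₀(17600) = 42.5 dB SPL.

42.5 dB SPL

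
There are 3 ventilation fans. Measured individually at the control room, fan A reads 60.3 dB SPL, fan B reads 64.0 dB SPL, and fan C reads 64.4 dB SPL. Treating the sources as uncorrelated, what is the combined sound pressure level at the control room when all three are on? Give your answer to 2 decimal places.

Add the sources as powers (linear), then convert back to dB:
L_total = 10·log₁₀(10^(60.3/10) + 10^(64.0/10) + 10^(64.4/10)) = 10·log₁₀(6338000) = 68.02 dB SPL.

68.02 dB SPL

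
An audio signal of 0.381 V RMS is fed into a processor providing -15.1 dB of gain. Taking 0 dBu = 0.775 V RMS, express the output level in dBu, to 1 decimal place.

-21.3 dBu

Input level: 20·log₁₀(0.381/0.775) = -6.17 dBu.
Output: -6.17 − 15.1 = -21.3 dBu.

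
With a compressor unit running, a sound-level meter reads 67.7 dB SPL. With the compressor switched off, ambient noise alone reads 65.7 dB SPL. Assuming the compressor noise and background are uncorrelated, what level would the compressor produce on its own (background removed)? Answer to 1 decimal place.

Remove the background by subtracting linear intensities:
L_src = 10·log₁₀(10^(67.7/10) − 10^(65.7/10)) = 10·log₁₀(2173000) = 63.4 dB SPL.

63.4 dB SPL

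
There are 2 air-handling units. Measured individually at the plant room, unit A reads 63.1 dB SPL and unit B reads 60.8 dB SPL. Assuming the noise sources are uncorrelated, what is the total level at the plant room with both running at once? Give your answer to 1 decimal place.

Incoherent sources sum as intensities:
L_total = 10·log₁₀(10^(63.1/10) + 10^(60.8/10)) = 10·log₁₀(3244000) = 65.1 dB SPL.

65.1 dB SPL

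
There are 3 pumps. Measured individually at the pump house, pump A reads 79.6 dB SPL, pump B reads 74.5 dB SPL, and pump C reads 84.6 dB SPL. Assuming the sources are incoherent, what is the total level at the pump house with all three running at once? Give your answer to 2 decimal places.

Uncorrelated sources add in intensity (power), not in dB.
L_total = 10·log₁₀(10^(79.6/10) + 10^(74.5/10) + 10^(84.6/10)) = 10·log₁₀(407800000) = 86.10 dB SPL.

86.10 dB SPL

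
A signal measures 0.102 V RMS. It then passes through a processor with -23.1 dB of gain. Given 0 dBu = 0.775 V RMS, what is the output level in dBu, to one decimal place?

Input level: 20·log₁₀(0.102/0.775) = -17.61 dBu.
Output: -17.61 − 23.1 = -40.7 dBu.

-40.7 dBu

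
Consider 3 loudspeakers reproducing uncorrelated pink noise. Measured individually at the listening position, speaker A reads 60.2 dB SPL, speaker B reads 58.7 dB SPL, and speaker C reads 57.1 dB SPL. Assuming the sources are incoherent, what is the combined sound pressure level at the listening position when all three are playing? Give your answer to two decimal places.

Uncorrelated sources add in intensity (power), not in dB.
L_total = 10·log₁₀(10^(60.2/10) + 10^(58.7/10) + 10^(57.1/10)) = 10·log₁₀(2301000) = 63.62 dB SPL.

63.62 dB SPL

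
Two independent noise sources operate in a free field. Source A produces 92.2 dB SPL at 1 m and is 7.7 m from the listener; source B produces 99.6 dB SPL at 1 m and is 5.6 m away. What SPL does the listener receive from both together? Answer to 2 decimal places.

85.04 dB SPL

At the listener: L_A = 92.2 − 20·log₁₀(7.7) = 74.470 dB; L_B = 99.6 − 20·log₁₀(5.6) = 84.636 dB.
Combined: 10·log₁₀(10^(74.470/10)+10^(84.636/10)) = 85.04 dB SPL.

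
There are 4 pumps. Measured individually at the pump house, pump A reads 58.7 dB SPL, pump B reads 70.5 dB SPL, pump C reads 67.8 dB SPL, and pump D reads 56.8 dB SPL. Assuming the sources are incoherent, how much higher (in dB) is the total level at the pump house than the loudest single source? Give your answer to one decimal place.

Incoherent sources sum as intensities:
L_total = 10·log₁₀(10^(58.7/10) + 10^(70.5/10) + 10^(67.8/10) + 10^(56.8/10)) = 72.66 dB SPL.
Excess over the loudest (70.5 dB): 72.66 − 70.5 = 2.2 dB.

2.2 dB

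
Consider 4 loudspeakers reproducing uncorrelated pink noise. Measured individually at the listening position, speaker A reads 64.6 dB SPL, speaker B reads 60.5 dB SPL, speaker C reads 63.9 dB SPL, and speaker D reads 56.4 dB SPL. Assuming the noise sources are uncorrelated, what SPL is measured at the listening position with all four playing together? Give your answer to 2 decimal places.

Add the sources as powers (linear), then convert back to dB:
L_total = 10·log₁₀(10^(64.6/10) + 10^(60.5/10) + 10^(63.9/10) + 10^(56.4/10)) = 10·log₁₀(6897000) = 68.39 dB SPL.

68.39 dB SPL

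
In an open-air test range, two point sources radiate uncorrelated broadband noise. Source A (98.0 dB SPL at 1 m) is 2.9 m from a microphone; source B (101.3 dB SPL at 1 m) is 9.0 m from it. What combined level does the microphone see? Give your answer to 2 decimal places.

89.62 dB SPL

At the listener: L_A = 98.0 − 20·log₁₀(2.9) = 88.752 dB; L_B = 101.3 − 20·log₁₀(9.0) = 82.215 dB.
Combined: 10·log₁₀(10^(88.752/10)+10^(82.215/10)) = 89.62 dB SPL.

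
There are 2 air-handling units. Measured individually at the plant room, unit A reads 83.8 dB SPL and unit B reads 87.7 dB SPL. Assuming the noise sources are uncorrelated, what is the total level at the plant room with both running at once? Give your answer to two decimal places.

89.18 dB SPL

Uncorrelated sources add in intensity (power), not in dB.
L_total = 10·log₁₀(10^(83.8/10) + 10^(87.7/10)) = 10·log₁₀(828700000) = 89.18 dB SPL.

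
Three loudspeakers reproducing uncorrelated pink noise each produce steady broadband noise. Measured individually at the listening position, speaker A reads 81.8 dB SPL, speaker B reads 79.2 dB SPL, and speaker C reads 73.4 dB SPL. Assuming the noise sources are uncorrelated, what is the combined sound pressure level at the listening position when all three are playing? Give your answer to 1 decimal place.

84.1 dB SPL

Uncorrelated sources add in intensity (power), not in dB.
L_total = 10·log₁₀(10^(81.8/10) + 10^(79.2/10) + 10^(73.4/10)) = 10·log₁₀(256400000) = 84.1 dB SPL.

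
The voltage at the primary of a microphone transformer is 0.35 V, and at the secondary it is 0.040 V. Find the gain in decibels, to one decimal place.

-18.8 dB

For a voltage ratio, dB = 20·log₁₀(V₂/V₁).
20·log₁₀(0.040/0.35) = 20·log₁₀(0.1143) = -18.8 dB.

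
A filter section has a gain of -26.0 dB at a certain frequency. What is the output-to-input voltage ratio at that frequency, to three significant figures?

Voltage ratio = 10^(dB/20).
10^(-26.0/20) = 10^(-1.300) = 0.0501.

0.0501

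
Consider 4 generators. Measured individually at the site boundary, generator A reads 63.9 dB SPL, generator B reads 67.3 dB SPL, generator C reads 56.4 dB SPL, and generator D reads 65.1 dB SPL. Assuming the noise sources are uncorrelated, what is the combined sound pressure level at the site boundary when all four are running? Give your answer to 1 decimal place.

Incoherent sources sum as intensities:
L_total = 10·log₁₀(10^(63.9/10) + 10^(67.3/10) + 10^(56.4/10) + 10^(65.1/10)) = 10·log₁₀(11500000) = 70.6 dB SPL.

70.6 dB SPL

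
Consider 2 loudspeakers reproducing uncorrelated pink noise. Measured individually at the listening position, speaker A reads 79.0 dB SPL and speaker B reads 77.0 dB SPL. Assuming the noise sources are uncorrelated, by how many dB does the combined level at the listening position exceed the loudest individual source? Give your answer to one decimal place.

2.1 dB

Incoherent sources sum as intensities:
L_total = 10·log₁₀(10^(79.0/10) + 10^(77.0/10)) = 81.12 dB SPL.
Excess over the loudest (79.0 dB): 81.12 − 79.0 = 2.1 dB.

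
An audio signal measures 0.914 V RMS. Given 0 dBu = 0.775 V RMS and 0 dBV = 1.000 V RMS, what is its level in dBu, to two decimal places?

dBu = 20·log₁₀(V / 0.775 V).
20·log₁₀(0.914/0.775) = +1.43 dBu.

+1.43 dBu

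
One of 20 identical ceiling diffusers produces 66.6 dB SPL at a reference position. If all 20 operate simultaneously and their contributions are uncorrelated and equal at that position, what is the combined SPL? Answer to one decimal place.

20 equal incoherent sources raise the level by 10·log₁₀(20) = 13.01 dB.
L_total = 66.6 + 13.01 = 79.6 dB SPL.

79.6 dB SPL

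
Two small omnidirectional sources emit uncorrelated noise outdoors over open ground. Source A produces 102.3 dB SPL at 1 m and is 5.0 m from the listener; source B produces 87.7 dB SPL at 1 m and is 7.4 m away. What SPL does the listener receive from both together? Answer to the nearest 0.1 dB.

At the listener: L_A = 102.3 − 20·log₁₀(5.0) = 88.32 dB; L_B = 87.7 − 20·log₁₀(7.4) = 70.32 dB.
Combined: 10·log₁₀(10^(88.32/10)+10^(70.32/10)) = 88.4 dB SPL.

88.4 dB SPL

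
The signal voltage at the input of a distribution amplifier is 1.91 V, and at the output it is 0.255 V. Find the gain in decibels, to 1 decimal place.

Voltage ratio → dB uses the 20·log₁₀ form:
20·log₁₀(0.255/1.91) = 20·log₁₀(0.1335) = -17.5 dB.

-17.5 dB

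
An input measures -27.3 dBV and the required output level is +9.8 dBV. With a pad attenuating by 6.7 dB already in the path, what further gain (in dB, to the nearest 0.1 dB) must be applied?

The required make-up gain is the shortfall in the dB sum.
G = +9.8 − (-27.3) + 6.7 = 43.8 dB.

43.8 dB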